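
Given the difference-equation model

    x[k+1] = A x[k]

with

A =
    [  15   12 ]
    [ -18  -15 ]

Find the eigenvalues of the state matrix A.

det(zI - A) = z^2 - (tr A)z + det A, with tr A = 15 + (-15) = 0 and det A = 15·(-15) - 12·(-18) = -225 - (-216) = -9.
So p(z) = det(zI - A) = z^2 - 9.
Factor z^2 - 9: two numbers with sum 0 and product -9 are 3 and -3, so z^2 - 9 = (z - 3)(z + 3).
Hence p(z) = (z - 3) (z + 3), with roots -3, 3.

-3, 3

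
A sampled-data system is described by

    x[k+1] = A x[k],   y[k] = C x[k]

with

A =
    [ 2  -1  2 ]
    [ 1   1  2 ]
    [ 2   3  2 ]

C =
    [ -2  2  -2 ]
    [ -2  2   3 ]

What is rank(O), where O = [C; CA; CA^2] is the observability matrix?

CA = [[-6, -2, -4], [4, 13, 6]]
CA^2 = [[-22, -8, -24], [33, 27, 46]]
Observability matrix O = [C; CA; CA^2] = [[-2, 2, -2], [-2, 2, 3], [-6, -2, -4], [4, 13, 6], [-22, -8, -24], [33, 27, 46]]
Take the 3×3 submatrix of O formed by rows 1, 2, 3: [[-2, 2, -2], [-2, 2, 3], [-6, -2, -4]]. Its determinant is (-2)·(2·(-4) - 3·(-2)) - 2·((-2)·(-4) - 3·(-6)) + (-2)·((-2)·(-2) - 2·(-6)) = (-2)·(-2) - 2·26 + (-2)·16 = -80 ≠ 0.
So rank(O) ≥ 3; since O has 3 columns, rank(O) = 3.
rank(O) = 3 = n, so the pair (A, C) is completely observable.

3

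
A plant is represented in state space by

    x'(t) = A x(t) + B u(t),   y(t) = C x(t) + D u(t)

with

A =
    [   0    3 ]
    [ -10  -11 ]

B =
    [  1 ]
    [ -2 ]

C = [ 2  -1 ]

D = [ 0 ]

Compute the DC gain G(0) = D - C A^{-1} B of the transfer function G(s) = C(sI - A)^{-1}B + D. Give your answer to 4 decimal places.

0.6667

G(0) = C(-A)^{-1}B + D = -C A^{-1} B + D.
det A = 30, so A^{-1} = (1/30)·adj(A) = [[-11/30, -1/10], [1/3, 0]]
A^{-1} B = [-1/6, 1/3]^T
C A^{-1} B = -2/3
G(0) = D - C A^{-1} B = 0 - (-2/3) = 2/3 ≈ 0.6667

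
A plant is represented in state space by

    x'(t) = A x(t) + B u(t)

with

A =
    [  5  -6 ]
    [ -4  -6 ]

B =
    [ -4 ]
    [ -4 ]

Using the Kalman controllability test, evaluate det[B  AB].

AB = [[4], [40]]
Controllability matrix C = [B  AB] = [[-4, 4], [-4, 40]]
det(C) = (-4)·40 - 4·(-4) = -160 - (-16) = -144
Since det(C) ≠ 0, rank(C) = 2 and the system is completely controllable.

-144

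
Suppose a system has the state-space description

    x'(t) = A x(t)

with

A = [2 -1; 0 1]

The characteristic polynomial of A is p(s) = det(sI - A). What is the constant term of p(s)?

For a 2×2 matrix, det(sI - A) = s^2 - (tr A)s + det A.
tr A = 3, det A = 2.
So p(s) = s^2 - 3s + 2.
The constant term is 2.

2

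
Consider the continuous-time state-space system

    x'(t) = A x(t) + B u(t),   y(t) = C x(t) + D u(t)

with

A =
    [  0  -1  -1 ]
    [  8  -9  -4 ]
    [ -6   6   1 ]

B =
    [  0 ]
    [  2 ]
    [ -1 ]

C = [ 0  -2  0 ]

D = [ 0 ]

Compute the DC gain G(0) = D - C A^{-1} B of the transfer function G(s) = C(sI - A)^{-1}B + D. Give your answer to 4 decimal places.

0.8000

G(0) = C(-A)^{-1}B + D = -C A^{-1} B + D.
det A = -10, so A^{-1} = (1/-10)·adj(A) = [[-3/2, 1/2, 1/2], [-8/5, 3/5, 4/5], [3/5, -3/5, -4/5]]
A^{-1} B = [1/2, 2/5, -2/5]^T
C A^{-1} B = -4/5
G(0) = D - C A^{-1} B = 0 - (-4/5) = 4/5 ≈ 0.8000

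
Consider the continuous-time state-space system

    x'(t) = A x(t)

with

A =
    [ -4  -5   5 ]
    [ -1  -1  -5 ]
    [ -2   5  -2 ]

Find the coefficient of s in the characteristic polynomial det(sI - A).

44

Expand det(sI - A) for the 3×3 matrix.
p(s) = s^3 + 7s^2 + 44s + 183.
(Check: constant term = det(-A) = (-1)^3 det A = 183; coefficient of s^2 = -tr A = 7.)
The coefficient of s is 44.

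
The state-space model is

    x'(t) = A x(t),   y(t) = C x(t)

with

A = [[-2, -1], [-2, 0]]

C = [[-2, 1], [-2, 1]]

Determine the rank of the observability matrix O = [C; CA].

CA = [[2, 2], [2, 2]]
Observability matrix O = [C; CA] = [[-2, 1], [-2, 1], [2, 2], [2, 2]]
Take the 2×2 submatrix of O formed by rows 1, 3: [[-2, 1], [2, 2]]. Its determinant is (-2)·2 - 1·2 = -4 - 2 = -6 ≠ 0.
So rank(O) ≥ 2; since O has 2 columns, rank(O) = 2.
rank(O) = 2 = n, so the pair (A, C) is completely observable.

2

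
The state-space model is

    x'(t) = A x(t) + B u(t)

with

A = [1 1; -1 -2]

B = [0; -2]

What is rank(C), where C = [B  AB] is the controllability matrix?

2

AB = [[-2], [4]]
Controllability matrix C = [B  AB] = [[0, -2], [-2, 4]]
det(C) = 0·4 - (-2)·(-2) = 0 - 4 = -4 ≠ 0, so rank(C) = 2.
rank(C) = 2 = n, so the pair (A, B) is completely controllable.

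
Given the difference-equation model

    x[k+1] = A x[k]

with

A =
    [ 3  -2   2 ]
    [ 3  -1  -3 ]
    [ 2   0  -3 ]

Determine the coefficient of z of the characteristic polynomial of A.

Expand det(zI - A) for the 3×3 matrix.
p(z) = z^3 + z^2 - 7z - 7.
(Check: constant term = det(-A) = (-1)^3 det A = -7; coefficient of z^2 = -tr A = 1.)
The coefficient of z is -7.

-7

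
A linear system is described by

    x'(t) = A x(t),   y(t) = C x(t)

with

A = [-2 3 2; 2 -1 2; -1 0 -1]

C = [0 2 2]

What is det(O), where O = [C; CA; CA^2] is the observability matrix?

CA = [[2, -2, 2]]
CA^2 = [[-10, 8, -2]]
Observability matrix O = [C; CA; CA^2] = [[0, 2, 2], [2, -2, 2], [-10, 8, -2]]
Expanding along the first row, det(O) = 0·((-2)·(-2) - 2·8) - 2·(2·(-2) - 2·(-10)) + 2·(2·8 - (-2)·(-10)) = 0·(-12) - 2·16 + 2·(-4) = -40
Since det(O) ≠ 0, rank(O) = 3 and the system is completely observable.

-40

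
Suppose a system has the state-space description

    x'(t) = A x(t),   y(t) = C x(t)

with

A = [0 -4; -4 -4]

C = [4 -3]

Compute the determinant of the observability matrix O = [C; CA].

20

CA = [[12, -4]]
Observability matrix O = [C; CA] = [[4, -3], [12, -4]]
det(O) = 4·(-4) - (-3)·12 = -16 - (-36) = 20
Since det(O) ≠ 0, rank(O) = 2 and the system is completely observable.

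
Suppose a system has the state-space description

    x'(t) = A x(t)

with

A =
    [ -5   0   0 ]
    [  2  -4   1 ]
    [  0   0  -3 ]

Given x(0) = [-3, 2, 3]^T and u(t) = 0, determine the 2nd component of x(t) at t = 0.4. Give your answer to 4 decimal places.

0.3023

det(sI - A) = s^3 - (tr A)s^2 + (M11 + M22 + M33)s - det A, where Mii is the 2×2 principal minor of A obtained by deleting row i and column i.
tr A = (-5) + (-4) + (-3) = -12; M11 = (-4)·(-3) - 1·0 = 12 - 0 = 12; M22 = (-5)·(-3) - 0·0 = 15 - 0 = 15; M33 = (-5)·(-4) - 0·2 = 20 - 0 = 20; sum of minors = 47.
det A = (-5)·((-4)·(-3) - 1·0) - 0·(2·(-3) - 1·0) + 0·(2·0 - (-4)·0) = (-5)·12 - 0·(-6) + 0·0 = -60.
So p(s) = det(sI - A) = s^3 + 12s^2 + 47s + 60.
Rational-root test: any integer root divides 60. Testing small divisors, s = -3 works: p(-3) = -27 + 108 + (-141) + 60 = 0, so (s + 3) is a factor.
Dividing, p(s) = (s + 3)(s^2 + 9s + 20).
Factor s^2 + 9s + 20: two numbers with sum -9 and product 20 are -4 and -5, so s^2 + 9s + 20 = (s + 4)(s + 5).
Hence p(s) = (s + 3) (s + 4) (s + 5), with roots -5, -4, -3.
The eigenvalues -5, -4, -3 are distinct and real, so A is diagonalisable and x(t) = e^{At} x(0) = V diag(e^{λ_i t}) V^{-1} x(0), where the columns of V are the eigenvectors.
λ = -5: A - (-5)I = [[0, 0, 0], [2, 1, 1], [0, 0, 2]]. v must be orthogonal to every row; (row 2) × (row 3) = [2, -4, 0], so take v_1 = [-1, 2, 0]^T.
λ = -4: A - (-4)I = [[-1, 0, 0], [2, 0, 1], [0, 0, 1]]. v must be orthogonal to every row; (row 1) × (row 2) = [0, 1, 0], so take v_2 = [0, 1, 0]^T.
λ = -3: A - (-3)I = [[-2, 0, 0], [2, -1, 1], [0, 0, 0]]. v must be orthogonal to every row; (row 1) × (row 2) = [0, 2, 2], so take v_3 = [0, -1, -1]^T.
V = [v_1 v_2 v_3] = [[-1, 0, 0], [2, 1, -1], [0, 0, -1]] has det V = 1, so V^{-1} = adj(V)/det V = [[-1, 0, 0], [2, 1, -1], [0, 0, -1]].
Modal coordinates z(0) = V^{-1} x(0): (-1)·(-3) + 0·2 + 0·3 = 3; 2·(-3) + 1·2 + (-1)·3 = -7; 0·(-3) + 0·2 + (-1)·3 = -3; so z(0) = [3, -7, -3]^T.
x_2(t) = Σ_i (v_i)_2 · z_i(0) · e^{λ_i t} (row 2 of V times the modal terms).
x_2(0.4) = 2·3·e^{-5·0.4} + 1·(-7)·e^{-4·0.4} + (-1)·(-3)·e^{-3·0.4} = 6·0.135335 + (-7)·0.201897 + 3·0.301194 = 0.3023.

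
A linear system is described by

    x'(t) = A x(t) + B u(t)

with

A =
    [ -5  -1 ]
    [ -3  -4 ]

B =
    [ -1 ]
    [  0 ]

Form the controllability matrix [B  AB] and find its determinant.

-3

AB = [[5], [3]]
Controllability matrix C = [B  AB] = [[-1, 5], [0, 3]]
det(C) = (-1)·3 - 5·0 = -3 - 0 = -3
Since det(C) ≠ 0, rank(C) = 2 and the system is completely controllable.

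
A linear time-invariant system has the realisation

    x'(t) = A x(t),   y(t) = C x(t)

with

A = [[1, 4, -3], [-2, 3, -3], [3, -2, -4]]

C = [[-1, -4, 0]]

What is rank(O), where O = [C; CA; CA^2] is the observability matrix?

CA = [[7, -16, 15]]
CA^2 = [[84, -50, -33]]
Observability matrix O = [C; CA; CA^2] = [[-1, -4, 0], [7, -16, 15], [84, -50, -33]]
det(O) = (-1)·((-16)·(-33) - 15·(-50)) - (-4)·(7·(-33) - 15·84) + 0·(7·(-50) - (-16)·84) = (-1)·1278 - (-4)·(-1491) + 0·994 = -7242 ≠ 0, so rank(O) = 3.
rank(O) = 3 = n, so the pair (A, C) is completely observable.

3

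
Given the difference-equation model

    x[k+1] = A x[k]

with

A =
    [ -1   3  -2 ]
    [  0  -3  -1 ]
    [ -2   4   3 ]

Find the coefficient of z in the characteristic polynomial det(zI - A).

-9

Expand det(zI - A) for the 3×3 matrix.
p(z) = z^3 + z^2 - 9z - 23.
(Check: constant term = det(-A) = (-1)^3 det A = -23; coefficient of z^2 = -tr A = 1.)
The coefficient of z is -9.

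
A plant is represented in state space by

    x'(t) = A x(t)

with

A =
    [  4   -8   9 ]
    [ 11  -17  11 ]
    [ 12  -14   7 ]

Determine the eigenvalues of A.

-6, -5, 5

det(sI - A) = s^3 - (tr A)s^2 + (M11 + M22 + M33)s - det A, where Mii is the 2×2 principal minor of A obtained by deleting row i and column i.
tr A = 4 + (-17) + 7 = -6; M11 = (-17)·7 - 11·(-14) = -119 - (-154) = 35; M22 = 4·7 - 9·12 = 28 - 108 = -80; M33 = 4·(-17) - (-8)·11 = -68 - (-88) = 20; sum of minors = -25.
det A = 4·((-17)·7 - 11·(-14)) - (-8)·(11·7 - 11·12) + 9·(11·(-14) - (-17)·12) = 4·35 - (-8)·(-55) + 9·50 = 150.
So p(s) = det(sI - A) = s^3 + 6s^2 - 25s - 150.
Rational-root test: any integer root divides -150. Testing small divisors, s = -5 works: p(-5) = -125 + 150 + 125 + (-150) = 0, so (s + 5) is a factor.
Dividing, p(s) = (s + 5)(s^2 + s - 30).
Factor s^2 + s - 30: two numbers with sum -1 and product -30 are 5 and -6, so s^2 + s - 30 = (s - 5)(s + 6).
Hence p(s) = (s - 5) (s + 5) (s + 6), with roots -6, -5, 5.
At least one eigenvalue has non-negative real part, so the system is not asymptotically stable.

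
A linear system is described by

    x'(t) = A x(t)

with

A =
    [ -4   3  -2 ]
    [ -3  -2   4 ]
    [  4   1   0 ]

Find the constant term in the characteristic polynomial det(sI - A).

-54

Expand det(sI - A) for the 3×3 matrix.
p(s) = s^3 + 6s^2 + 21s - 54.
(Check: constant term = det(-A) = (-1)^3 det A = -54; coefficient of s^2 = -tr A = 6.)
The constant term is -54.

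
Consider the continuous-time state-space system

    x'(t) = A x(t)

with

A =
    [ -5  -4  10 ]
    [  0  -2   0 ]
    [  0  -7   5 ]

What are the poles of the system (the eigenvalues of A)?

det(sI - A) = s^3 - (tr A)s^2 + (M11 + M22 + M33)s - det A, where Mii is the 2×2 principal minor of A obtained by deleting row i and column i.
tr A = (-5) + (-2) + 5 = -2; M11 = (-2)·5 - 0·(-7) = -10 - 0 = -10; M22 = (-5)·5 - 10·0 = -25 - 0 = -25; M33 = (-5)·(-2) - (-4)·0 = 10 - 0 = 10; sum of minors = -25.
det A = (-5)·((-2)·5 - 0·(-7)) - (-4)·(0·5 - 0·0) + 10·(0·(-7) - (-2)·0) = (-5)·(-10) - (-4)·0 + 10·0 = 50.
So p(s) = det(sI - A) = s^3 + 2s^2 - 25s - 50.
Rational-root test: any integer root divides -50. Testing small divisors, s = -2 works: p(-2) = -8 + 8 + 50 + (-50) = 0, so (s + 2) is a factor.
Dividing, p(s) = (s + 2)(s^2 - 25).
Factor s^2 - 25: two numbers with sum 0 and product -25 are 5 and -5, so s^2 - 25 = (s - 5)(s + 5).
Hence p(s) = (s - 5) (s + 2) (s + 5), with roots -5, -2, 5.
At least one eigenvalue has non-negative real part, so the system is not asymptotically stable.

-5, -2, 5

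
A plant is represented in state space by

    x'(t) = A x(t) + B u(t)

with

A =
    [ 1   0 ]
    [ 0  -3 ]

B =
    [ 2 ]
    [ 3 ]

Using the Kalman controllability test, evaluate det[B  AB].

-24

AB = [[2], [-9]]
Controllability matrix C = [B  AB] = [[2, 2], [3, -9]]
det(C) = 2·(-9) - 2·3 = -18 - 6 = -24
Since det(C) ≠ 0, rank(C) = 2 and the system is completely controllable.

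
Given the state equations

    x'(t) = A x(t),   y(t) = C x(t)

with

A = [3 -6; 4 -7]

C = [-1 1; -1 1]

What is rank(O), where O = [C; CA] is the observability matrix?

CA = [[1, -1], [1, -1]]
Observability matrix O = [C; CA] = [[-1, 1], [-1, 1], [1, -1], [1, -1]]
Every row of O is a scalar multiple of row 1 = [-1, 1] (multipliers 1, 1, -1, -1), so the rows span a one-dimensional space.
O ≠ 0, hence rank(O) = 1.
rank(O) = 1 < n = 2, so the pair (A, C) is not completely observable.

1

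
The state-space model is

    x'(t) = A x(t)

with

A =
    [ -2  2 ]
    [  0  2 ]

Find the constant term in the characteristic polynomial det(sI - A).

-4

For a 2×2 matrix, det(sI - A) = s^2 - (tr A)s + det A.
tr A = 0, det A = -4.
So p(s) = s^2 - 4.
The constant term is -4.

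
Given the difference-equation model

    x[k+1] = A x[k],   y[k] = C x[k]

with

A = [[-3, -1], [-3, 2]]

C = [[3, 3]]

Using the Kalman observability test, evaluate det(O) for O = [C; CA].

63

CA = [[-18, 3]]
Observability matrix O = [C; CA] = [[3, 3], [-18, 3]]
det(O) = 3·3 - 3·(-18) = 9 - (-54) = 63
Since det(O) ≠ 0, rank(O) = 2 and the system is completely observable.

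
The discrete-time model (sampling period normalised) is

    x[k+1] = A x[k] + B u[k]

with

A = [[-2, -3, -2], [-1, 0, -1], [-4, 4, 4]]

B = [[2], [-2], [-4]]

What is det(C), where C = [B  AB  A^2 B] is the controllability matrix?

AB = [[10], [2], [-32]]
A^2B = [[38], [22], [-160]]
Controllability matrix C = [B  AB  A^2B] = [[2, 10, 38], [-2, 2, 22], [-4, -32, -160]]
Expanding along the first row, det(C) = 2·(2·(-160) - 22·(-32)) - 10·((-2)·(-160) - 22·(-4)) + 38·((-2)·(-32) - 2·(-4)) = 2·384 - 10·408 + 38·72 = -576
Since det(C) ≠ 0, rank(C) = 3 and the system is completely controllable.

-576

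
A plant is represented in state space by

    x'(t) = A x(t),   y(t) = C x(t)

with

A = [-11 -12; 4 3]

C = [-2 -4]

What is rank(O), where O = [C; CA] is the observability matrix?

CA = [[6, 12]]
Observability matrix O = [C; CA] = [[-2, -4], [6, 12]]
Every row of O is a scalar multiple of row 1 = [-2, -4] (multipliers 1, -3), so the rows span a one-dimensional space.
O ≠ 0, hence rank(O) = 1.
rank(O) = 1 < n = 2, so the pair (A, C) is not completely observable.

1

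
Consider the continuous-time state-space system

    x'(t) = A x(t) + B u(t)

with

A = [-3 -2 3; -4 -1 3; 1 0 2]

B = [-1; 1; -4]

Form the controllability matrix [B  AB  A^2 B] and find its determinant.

AB = [[-11], [-9], [-9]]
A^2B = [[24], [26], [-29]]
Controllability matrix C = [B  AB  A^2B] = [[-1, -11, 24], [1, -9, 26], [-4, -9, -29]]
Expanding along the first row, det(C) = (-1)·((-9)·(-29) - 26·(-9)) - (-11)·(1·(-29) - 26·(-4)) + 24·(1·(-9) - (-9)·(-4)) = (-1)·495 - (-11)·75 + 24·(-45) = -750
Since det(C) ≠ 0, rank(C) = 3 and the system is completely controllable.

-750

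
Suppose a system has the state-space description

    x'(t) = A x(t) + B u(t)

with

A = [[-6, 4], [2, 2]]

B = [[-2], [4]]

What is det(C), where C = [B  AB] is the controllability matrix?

AB = [[28], [4]]
Controllability matrix C = [B  AB] = [[-2, 28], [4, 4]]
det(C) = (-2)·4 - 28·4 = -8 - 112 = -120
Since det(C) ≠ 0, rank(C) = 2 and the system is completely controllable.

-120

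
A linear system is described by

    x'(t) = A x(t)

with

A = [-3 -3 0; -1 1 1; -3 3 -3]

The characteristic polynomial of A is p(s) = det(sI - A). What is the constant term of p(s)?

-36

Expand det(sI - A) for the 3×3 matrix.
p(s) = s^3 + 5s^2 - 3s - 36.
(Check: constant term = det(-A) = (-1)^3 det A = -36; coefficient of s^2 = -tr A = 5.)
The constant term is -36.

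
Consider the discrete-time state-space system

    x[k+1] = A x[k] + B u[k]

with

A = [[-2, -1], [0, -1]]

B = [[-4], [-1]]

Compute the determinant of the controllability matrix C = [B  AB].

5

AB = [[9], [1]]
Controllability matrix C = [B  AB] = [[-4, 9], [-1, 1]]
det(C) = (-4)·1 - 9·(-1) = -4 - (-9) = 5
Since det(C) ≠ 0, rank(C) = 2 and the system is completely controllable.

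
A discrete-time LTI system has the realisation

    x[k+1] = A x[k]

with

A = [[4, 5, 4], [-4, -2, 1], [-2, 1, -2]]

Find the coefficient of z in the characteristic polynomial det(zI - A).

15

Expand det(zI - A) for the 3×3 matrix.
p(z) = z^3 + 15z + 70.
(Check: constant term = det(-A) = (-1)^3 det A = 70; coefficient of z^2 = -tr A = 0.)
The coefficient of z is 15.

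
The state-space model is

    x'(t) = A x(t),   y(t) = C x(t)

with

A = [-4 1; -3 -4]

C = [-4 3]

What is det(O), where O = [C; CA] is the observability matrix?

CA = [[7, -16]]
Observability matrix O = [C; CA] = [[-4, 3], [7, -16]]
det(O) = (-4)·(-16) - 3·7 = 64 - 21 = 43
Since det(O) ≠ 0, rank(O) = 2 and the system is completely observable.

43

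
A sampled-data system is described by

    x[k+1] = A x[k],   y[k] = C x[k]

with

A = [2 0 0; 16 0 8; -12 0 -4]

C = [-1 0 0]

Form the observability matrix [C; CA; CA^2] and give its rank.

1

CA = [[-2, 0, 0]]
CA^2 = [[-4, 0, 0]]
Observability matrix O = [C; CA; CA^2] = [[-1, 0, 0], [-2, 0, 0], [-4, 0, 0]]
Every row of O is a scalar multiple of row 1 = [-1, 0, 0] (multipliers 1, 2, 4), so the rows span a one-dimensional space.
O ≠ 0, hence rank(O) = 1.
rank(O) = 1 < n = 3, so the pair (A, C) is not completely observable.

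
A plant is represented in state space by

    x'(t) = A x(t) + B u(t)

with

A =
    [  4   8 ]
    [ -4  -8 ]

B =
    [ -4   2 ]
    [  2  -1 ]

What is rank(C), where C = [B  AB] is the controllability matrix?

1

AB = [[0, 0], [0, 0]]
Controllability matrix C = [B  AB] = [[-4, 2, 0, 0], [2, -1, 0, 0]]
Every column of C is a scalar multiple of column 1 = [-4, 2] (multipliers 1, -1/2, 0, 0), so the columns span a one-dimensional space.
C ≠ 0, hence rank(C) = 1.
rank(C) = 1 < n = 2, so the pair (A, B) is not completely controllable.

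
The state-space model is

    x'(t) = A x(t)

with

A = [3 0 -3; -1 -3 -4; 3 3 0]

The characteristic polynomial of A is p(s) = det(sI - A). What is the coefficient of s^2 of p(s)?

Expand det(sI - A) for the 3×3 matrix.
p(s) = s^3 + 12s - 18.
(Check: constant term = det(-A) = (-1)^3 det A = -18; coefficient of s^2 = -tr A = 0.)
The coefficient of s^2 is 0.

0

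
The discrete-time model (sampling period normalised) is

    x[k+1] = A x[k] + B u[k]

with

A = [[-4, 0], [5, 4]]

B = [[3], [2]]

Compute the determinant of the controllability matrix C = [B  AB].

AB = [[-12], [23]]
Controllability matrix C = [B  AB] = [[3, -12], [2, 23]]
det(C) = 3·23 - (-12)·2 = 69 - (-24) = 93
Since det(C) ≠ 0, rank(C) = 2 and the system is completely controllable.

93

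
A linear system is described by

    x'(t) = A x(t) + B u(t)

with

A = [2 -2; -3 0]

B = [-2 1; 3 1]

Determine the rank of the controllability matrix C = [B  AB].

AB = [[-10, 0], [6, -3]]
Controllability matrix C = [B  AB] = [[-2, 1, -10, 0], [3, 1, 6, -3]]
Take the 2×2 submatrix of C formed by columns 1, 2: [[-2, 1], [3, 1]]. Its determinant is (-2)·1 - 1·3 = -2 - 3 = -5 ≠ 0.
So rank(C) ≥ 2; since C has 2 rows, rank(C) = 2.
rank(C) = 2 = n, so the pair (A, B) is completely controllable.

2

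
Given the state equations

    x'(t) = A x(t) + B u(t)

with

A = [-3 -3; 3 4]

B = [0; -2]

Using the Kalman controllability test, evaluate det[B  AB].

AB = [[6], [-8]]
Controllability matrix C = [B  AB] = [[0, 6], [-2, -8]]
det(C) = 0·(-8) - 6·(-2) = 0 - (-12) = 12
Since det(C) ≠ 0, rank(C) = 2 and the system is completely controllable.

12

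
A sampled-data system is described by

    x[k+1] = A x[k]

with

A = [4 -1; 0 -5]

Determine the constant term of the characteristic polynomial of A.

For a 2×2 matrix, det(zI - A) = z^2 - (tr A)z + det A.
tr A = -1, det A = -20.
So p(z) = z^2 + z - 20.
The constant term is -20.

-20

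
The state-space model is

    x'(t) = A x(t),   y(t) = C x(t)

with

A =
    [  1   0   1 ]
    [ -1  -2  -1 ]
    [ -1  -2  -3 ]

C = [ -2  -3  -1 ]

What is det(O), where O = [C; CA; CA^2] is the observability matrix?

76

CA = [[2, 8, 4]]
CA^2 = [[-10, -24, -18]]
Observability matrix O = [C; CA; CA^2] = [[-2, -3, -1], [2, 8, 4], [-10, -24, -18]]
Expanding along the first row, det(O) = (-2)·(8·(-18) - 4·(-24)) - (-3)·(2·(-18) - 4·(-10)) + (-1)·(2·(-24) - 8·(-10)) = (-2)·(-48) - (-3)·4 + (-1)·32 = 76
Since det(O) ≠ 0, rank(O) = 3 and the system is completely observable.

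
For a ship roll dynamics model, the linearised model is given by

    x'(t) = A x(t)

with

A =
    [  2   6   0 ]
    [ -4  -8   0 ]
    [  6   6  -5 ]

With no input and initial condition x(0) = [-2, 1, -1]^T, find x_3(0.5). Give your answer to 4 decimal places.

det(sI - A) = s^3 - (tr A)s^2 + (M11 + M22 + M33)s - det A, where Mii is the 2×2 principal minor of A obtained by deleting row i and column i.
tr A = 2 + (-8) + (-5) = -11; M11 = (-8)·(-5) - 0·6 = 40 - 0 = 40; M22 = 2·(-5) - 0·6 = -10 - 0 = -10; M33 = 2·(-8) - 6·(-4) = -16 - (-24) = 8; sum of minors = 38.
det A = 2·((-8)·(-5) - 0·6) - 6·((-4)·(-5) - 0·6) + 0·((-4)·6 - (-8)·6) = 2·40 - 6·20 + 0·24 = -40.
So p(s) = det(sI - A) = s^3 + 11s^2 + 38s + 40.
Rational-root test: any integer root divides 40. Testing small divisors, s = -2 works: p(-2) = -8 + 44 + (-76) + 40 = 0, so (s + 2) is a factor.
Dividing, p(s) = (s + 2)(s^2 + 9s + 20).
Factor s^2 + 9s + 20: two numbers with sum -9 and product 20 are -4 and -5, so s^2 + 9s + 20 = (s + 4)(s + 5).
Hence p(s) = (s + 2) (s + 4) (s + 5), with roots -5, -4, -2.
The eigenvalues -5, -4, -2 are distinct and real, so A is diagonalisable and x(t) = e^{At} x(0) = V diag(e^{λ_i t}) V^{-1} x(0), where the columns of V are the eigenvectors.
λ = -5: A - (-5)I = [[7, 6, 0], [-4, -3, 0], [6, 6, 0]]. v must be orthogonal to every row; (row 1) × (row 2) = [0, 0, 3], so take v_1 = [0, 0, 1]^T.
λ = -4: A - (-4)I = [[6, 6, 0], [-4, -4, 0], [6, 6, -1]]. v must be orthogonal to every row; (row 1) × (row 3) = [-6, 6, 0], so take v_2 = [-1, 1, 0]^T.
λ = -2: A - (-2)I = [[4, 6, 0], [-4, -6, 0], [6, 6, -3]]. v must be orthogonal to every row; (row 1) × (row 3) = [-18, 12, -12], so take v_3 = [3, -2, 2]^T.
V = [v_1 v_2 v_3] = [[0, -1, 3], [0, 1, -2], [1, 0, 2]] has det V = -1, so V^{-1} = adj(V)/det V = [[-2, -2, 1], [2, 3, 0], [1, 1, 0]].
Modal coordinates z(0) = V^{-1} x(0): (-2)·(-2) + (-2)·1 + 1·(-1) = 1; 2·(-2) + 3·1 + 0·(-1) = -1; 1·(-2) + 1·1 + 0·(-1) = -1; so z(0) = [1, -1, -1]^T.
x_3(t) = Σ_i (v_i)_3 · z_i(0) · e^{λ_i t} (row 3 of V times the modal terms).
x_3(0.5) = 1·1·e^{-5·0.5} + 0·(-1)·e^{-4·0.5} + 2·(-1)·e^{-2·0.5} = 1·0.082085 + 0·0.135335 + (-2)·0.367879 = -0.6537.

-0.6537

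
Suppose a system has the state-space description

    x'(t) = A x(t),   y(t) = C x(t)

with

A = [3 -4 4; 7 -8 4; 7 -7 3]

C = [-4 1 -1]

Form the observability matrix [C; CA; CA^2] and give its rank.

2

CA = [[-12, 15, -15]]
CA^2 = [[-36, 33, -33]]
Observability matrix O = [C; CA; CA^2] = [[-4, 1, -1], [-12, 15, -15], [-36, 33, -33]]
The columns c1, c2, c3 of O are linearly dependent: c2 + c3 = 0 (check each entry), so rank(O) ≤ 2.
The 2×2 minor from rows 1, 2, columns 1, 2 is (-4)·15 - 1·(-12) = -60 - (-12) = -48 ≠ 0, so rank(O) = 2.
rank(O) = 2 < n = 3, so the pair (A, C) is not completely observable.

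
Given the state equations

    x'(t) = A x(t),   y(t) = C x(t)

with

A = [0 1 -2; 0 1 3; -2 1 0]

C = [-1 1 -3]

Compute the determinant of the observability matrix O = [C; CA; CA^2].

-1

CA = [[6, -3, 5]]
CA^2 = [[-10, 8, -21]]
Observability matrix O = [C; CA; CA^2] = [[-1, 1, -3], [6, -3, 5], [-10, 8, -21]]
Expanding along the first row, det(O) = (-1)·((-3)·(-21) - 5·8) - 1·(6·(-21) - 5·(-10)) + (-3)·(6·8 - (-3)·(-10)) = (-1)·23 - 1·(-76) + (-3)·18 = -1
Since det(O) ≠ 0, rank(O) = 3 and the system is completely observable.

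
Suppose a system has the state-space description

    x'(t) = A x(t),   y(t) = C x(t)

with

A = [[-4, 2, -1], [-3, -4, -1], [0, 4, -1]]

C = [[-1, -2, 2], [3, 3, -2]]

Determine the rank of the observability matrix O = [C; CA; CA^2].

CA = [[10, 14, 1], [-21, -14, -4]]
CA^2 = [[-82, -32, -25], [126, -2, 39]]
Observability matrix O = [C; CA; CA^2] = [[-1, -2, 2], [3, 3, -2], [10, 14, 1], [-21, -14, -4], [-82, -32, -25], [126, -2, 39]]
Take the 3×3 submatrix of O formed by rows 1, 2, 3: [[-1, -2, 2], [3, 3, -2], [10, 14, 1]]. Its determinant is (-1)·(3·1 - (-2)·14) - (-2)·(3·1 - (-2)·10) + 2·(3·14 - 3·10) = (-1)·31 - (-2)·23 + 2·12 = 39 ≠ 0.
So rank(O) ≥ 3; since O has 3 columns, rank(O) = 3.
rank(O) = 3 = n, so the pair (A, C) is completely observable.

3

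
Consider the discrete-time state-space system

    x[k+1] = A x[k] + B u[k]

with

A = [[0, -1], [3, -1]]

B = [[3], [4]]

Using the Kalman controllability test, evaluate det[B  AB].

AB = [[-4], [5]]
Controllability matrix C = [B  AB] = [[3, -4], [4, 5]]
det(C) = 3·5 - (-4)·4 = 15 - (-16) = 31
Since det(C) ≠ 0, rank(C) = 2 and the system is completely controllable.

31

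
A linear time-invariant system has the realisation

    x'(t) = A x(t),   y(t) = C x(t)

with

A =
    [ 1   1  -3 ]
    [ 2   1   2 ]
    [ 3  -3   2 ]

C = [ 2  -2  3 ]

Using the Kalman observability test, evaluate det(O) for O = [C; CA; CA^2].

CA = [[7, -9, -4]]
CA^2 = [[-23, 10, -47]]
Observability matrix O = [C; CA; CA^2] = [[2, -2, 3], [7, -9, -4], [-23, 10, -47]]
Expanding along the first row, det(O) = 2·((-9)·(-47) - (-4)·10) - (-2)·(7·(-47) - (-4)·(-23)) + 3·(7·10 - (-9)·(-23)) = 2·463 - (-2)·(-421) + 3·(-137) = -327
Since det(O) ≠ 0, rank(O) = 3 and the system is completely observable.

-327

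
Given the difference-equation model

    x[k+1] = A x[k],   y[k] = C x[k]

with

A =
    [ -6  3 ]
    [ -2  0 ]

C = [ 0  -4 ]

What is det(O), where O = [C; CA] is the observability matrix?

32

CA = [[8, 0]]
Observability matrix O = [C; CA] = [[0, -4], [8, 0]]
det(O) = 0·0 - (-4)·8 = 0 - (-32) = 32
Since det(O) ≠ 0, rank(O) = 2 and the system is completely observable.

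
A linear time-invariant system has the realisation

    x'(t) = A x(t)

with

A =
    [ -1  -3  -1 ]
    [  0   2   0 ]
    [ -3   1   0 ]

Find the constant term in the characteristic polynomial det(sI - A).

Expand det(sI - A) for the 3×3 matrix.
p(s) = s^3 - s^2 - 5s + 6.
(Check: constant term = det(-A) = (-1)^3 det A = 6; coefficient of s^2 = -tr A = -1.)
The constant term is 6.

6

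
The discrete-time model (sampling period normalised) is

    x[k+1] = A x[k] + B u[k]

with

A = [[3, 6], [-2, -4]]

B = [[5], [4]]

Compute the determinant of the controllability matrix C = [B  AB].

AB = [[39], [-26]]
Controllability matrix C = [B  AB] = [[5, 39], [4, -26]]
det(C) = 5·(-26) - 39·4 = -130 - 156 = -286
Since det(C) ≠ 0, rank(C) = 2 and the system is completely controllable.

-286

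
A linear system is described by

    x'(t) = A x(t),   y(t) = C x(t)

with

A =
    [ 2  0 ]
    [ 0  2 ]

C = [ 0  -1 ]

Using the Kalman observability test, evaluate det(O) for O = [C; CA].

0

CA = [[0, -2]]
Observability matrix O = [C; CA] = [[0, -1], [0, -2]]
det(O) = 0·(-2) - (-1)·0 = 0 - 0 = 0
Since det(O) = 0, rank(O) < 2 and the system is not completely observable.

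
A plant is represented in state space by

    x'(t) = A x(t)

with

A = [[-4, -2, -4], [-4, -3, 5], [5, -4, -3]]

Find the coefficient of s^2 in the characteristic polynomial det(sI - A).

Expand det(sI - A) for the 3×3 matrix.
p(s) = s^3 + 10s^2 + 65s + 266.
(Check: constant term = det(-A) = (-1)^3 det A = 266; coefficient of s^2 = -tr A = 10.)
The coefficient of s^2 is 10.

10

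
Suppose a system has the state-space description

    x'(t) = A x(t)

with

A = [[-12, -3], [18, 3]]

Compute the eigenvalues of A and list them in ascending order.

det(sI - A) = s^2 - (tr A)s + det A, with tr A = (-12) + 3 = -9 and det A = (-12)·3 - (-3)·18 = -36 - (-54) = 18.
So p(s) = det(sI - A) = s^2 + 9s + 18.
Factor s^2 + 9s + 18: two numbers with sum -9 and product 18 are -3 and -6, so s^2 + 9s + 18 = (s + 3)(s + 6).
Hence p(s) = (s + 3) (s + 6), with roots -6, -3.
All eigenvalues have negative real part, so the system is asymptotically stable.

-6, -3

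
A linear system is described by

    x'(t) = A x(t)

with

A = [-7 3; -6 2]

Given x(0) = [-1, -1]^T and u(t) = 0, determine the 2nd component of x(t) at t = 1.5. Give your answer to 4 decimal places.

det(sI - A) = s^2 - (tr A)s + det A, with tr A = (-7) + 2 = -5 and det A = (-7)·2 - 3·(-6) = -14 - (-18) = 4.
So p(s) = det(sI - A) = s^2 + 5s + 4.
Factor s^2 + 5s + 4: two numbers with sum -5 and product 4 are -1 and -4, so s^2 + 5s + 4 = (s + 1)(s + 4).
Hence p(s) = (s + 1) (s + 4), with roots -4, -1.
The eigenvalues -4, -1 are distinct and real, so A is diagonalisable and x(t) = e^{At} x(0) = V diag(e^{λ_i t}) V^{-1} x(0), where the columns of V are the eigenvectors.
λ = -4: A - (-4)I = [[-3, 3], [-6, 6]]. Row 1 gives (-3)·v1 + 3·v2 = 0, so take v_1 = [-1, -1]^T.
λ = -1: A - (-1)I = [[-6, 3], [-6, 3]]. Row 1 gives (-6)·v1 + 3·v2 = 0, so take v_2 = [-1, -2]^T.
V = [v_1 v_2] = [[-1, -1], [-1, -2]] has det V = 1, so V^{-1} = adj(V)/det V = [[-2, 1], [1, -1]].
Modal coordinates z(0) = V^{-1} x(0): (-2)·(-1) + 1·(-1) = 1; 1·(-1) + (-1)·(-1) = 0; so z(0) = [1, 0]^T.
x_2(t) = Σ_i (v_i)_2 · z_i(0) · e^{λ_i t} (row 2 of V times the modal terms).
x_2(1.5) = (-1)·1·e^{-4·1.5} + (-2)·0·e^{-1·1.5} = (-1)·0.002479 + 0·0.223130 = -0.0025.

-0.0025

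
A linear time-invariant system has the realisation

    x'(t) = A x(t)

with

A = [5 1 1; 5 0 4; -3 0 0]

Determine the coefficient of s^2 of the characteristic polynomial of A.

-5

Expand det(sI - A) for the 3×3 matrix.
p(s) = s^3 - 5s^2 - 2s + 12.
(Check: constant term = det(-A) = (-1)^3 det A = 12; coefficient of s^2 = -tr A = -5.)
The coefficient of s^2 is -5.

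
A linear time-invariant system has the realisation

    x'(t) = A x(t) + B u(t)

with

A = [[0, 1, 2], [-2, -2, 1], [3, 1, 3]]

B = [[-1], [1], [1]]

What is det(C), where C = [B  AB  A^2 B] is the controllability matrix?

AB = [[3], [1], [1]]
A^2B = [[3], [-7], [13]]
Controllability matrix C = [B  AB  A^2B] = [[-1, 3, 3], [1, 1, -7], [1, 1, 13]]
Expanding along the first row, det(C) = (-1)·(1·13 - (-7)·1) - 3·(1·13 - (-7)·1) + 3·(1·1 - 1·1) = (-1)·20 - 3·20 + 3·0 = -80
Since det(C) ≠ 0, rank(C) = 3 and the system is completely controllable.

-80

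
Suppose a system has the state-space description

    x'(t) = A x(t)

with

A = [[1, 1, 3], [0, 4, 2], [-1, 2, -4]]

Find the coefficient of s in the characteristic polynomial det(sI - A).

-17

Expand det(sI - A) for the 3×3 matrix.
p(s) = s^3 - s^2 - 17s + 10.
(Check: constant term = det(-A) = (-1)^3 det A = 10; coefficient of s^2 = -tr A = -1.)
The coefficient of s is -17.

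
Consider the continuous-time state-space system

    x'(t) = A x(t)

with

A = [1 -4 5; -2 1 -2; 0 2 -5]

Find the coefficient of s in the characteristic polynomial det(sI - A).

Expand det(sI - A) for the 3×3 matrix.
p(s) = s^3 + 3s^2 - 13s - 19.
(Check: constant term = det(-A) = (-1)^3 det A = -19; coefficient of s^2 = -tr A = 3.)
The coefficient of s is -13.

-13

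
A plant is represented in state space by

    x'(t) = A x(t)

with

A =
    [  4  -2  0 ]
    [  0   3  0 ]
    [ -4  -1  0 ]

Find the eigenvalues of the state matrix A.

0, 3, 4

det(sI - A) = s^3 - (tr A)s^2 + (M11 + M22 + M33)s - det A, where Mii is the 2×2 principal minor of A obtained by deleting row i and column i.
tr A = 4 + 3 + 0 = 7; M11 = 3·0 - 0·(-1) = 0 - 0 = 0; M22 = 4·0 - 0·(-4) = 0 - 0 = 0; M33 = 4·3 - (-2)·0 = 12 - 0 = 12; sum of minors = 12.
det A = 4·(3·0 - 0·(-1)) - (-2)·(0·0 - 0·(-4)) + 0·(0·(-1) - 3·(-4)) = 4·0 - (-2)·0 + 0·12 = 0.
So p(s) = det(sI - A) = s^3 - 7s^2 + 12s.
The constant term is 0, so p(s) = s(s^2 - 7s + 12).
Factor s^2 - 7s + 12: two numbers with sum 7 and product 12 are 4 and 3, so s^2 - 7s + 12 = (s - 4)(s - 3).
Hence p(s) = s (s - 4) (s - 3), with roots 0, 3, 4.
At least one eigenvalue has non-negative real part, so the system is not asymptotically stable.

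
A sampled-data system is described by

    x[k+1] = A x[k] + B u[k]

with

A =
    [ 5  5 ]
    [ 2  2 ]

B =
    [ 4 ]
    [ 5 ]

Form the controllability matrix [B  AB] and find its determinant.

-153

AB = [[45], [18]]
Controllability matrix C = [B  AB] = [[4, 45], [5, 18]]
det(C) = 4·18 - 45·5 = 72 - 225 = -153
Since det(C) ≠ 0, rank(C) = 2 and the system is completely controllable.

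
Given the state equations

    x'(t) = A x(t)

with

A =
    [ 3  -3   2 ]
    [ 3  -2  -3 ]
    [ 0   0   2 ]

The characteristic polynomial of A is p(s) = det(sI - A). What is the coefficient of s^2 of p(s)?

Expand det(sI - A) for the 3×3 matrix.
p(s) = s^3 - 3s^2 + 5s - 6.
(Check: constant term = det(-A) = (-1)^3 det A = -6; coefficient of s^2 = -tr A = -3.)
The coefficient of s^2 is -3.

-3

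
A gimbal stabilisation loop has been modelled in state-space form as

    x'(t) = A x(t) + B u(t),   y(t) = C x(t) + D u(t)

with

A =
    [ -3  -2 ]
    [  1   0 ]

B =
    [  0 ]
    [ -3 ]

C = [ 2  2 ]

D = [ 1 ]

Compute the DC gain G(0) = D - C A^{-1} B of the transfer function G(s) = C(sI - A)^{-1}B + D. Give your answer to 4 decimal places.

G(0) = C(-A)^{-1}B + D = -C A^{-1} B + D.
det A = 2, so A^{-1} = (1/2)·adj(A) = [[0, 1], [-1/2, -3/2]]
A^{-1} B = [-3, 9/2]^T
C A^{-1} B = 3
G(0) = D - C A^{-1} B = 1 - (3) = -2

-2.0000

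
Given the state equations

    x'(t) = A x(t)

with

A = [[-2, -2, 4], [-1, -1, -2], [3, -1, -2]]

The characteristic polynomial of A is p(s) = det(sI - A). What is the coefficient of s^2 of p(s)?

5

Expand det(sI - A) for the 3×3 matrix.
p(s) = s^3 + 5s^2 - 8s - 32.
(Check: constant term = det(-A) = (-1)^3 det A = -32; coefficient of s^2 = -tr A = 5.)
The coefficient of s^2 is 5.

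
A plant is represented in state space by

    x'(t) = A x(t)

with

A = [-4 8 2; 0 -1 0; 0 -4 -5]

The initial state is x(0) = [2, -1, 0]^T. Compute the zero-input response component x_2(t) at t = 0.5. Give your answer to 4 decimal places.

det(sI - A) = s^3 - (tr A)s^2 + (M11 + M22 + M33)s - det A, where Mii is the 2×2 principal minor of A obtained by deleting row i and column i.
tr A = (-4) + (-1) + (-5) = -10; M11 = (-1)·(-5) - 0·(-4) = 5 - 0 = 5; M22 = (-4)·(-5) - 2·0 = 20 - 0 = 20; M33 = (-4)·(-1) - 8·0 = 4 - 0 = 4; sum of minors = 29.
det A = (-4)·((-1)·(-5) - 0·(-4)) - 8·(0·(-5) - 0·0) + 2·(0·(-4) - (-1)·0) = (-4)·5 - 8·0 + 2·0 = -20.
So p(s) = det(sI - A) = s^3 + 10s^2 + 29s + 20.
Rational-root test: any integer root divides 20. Testing small divisors, s = -1 works: p(-1) = -1 + 10 + (-29) + 20 = 0, so (s + 1) is a factor.
Dividing, p(s) = (s + 1)(s^2 + 9s + 20).
Factor s^2 + 9s + 20: two numbers with sum -9 and product 20 are -4 and -5, so s^2 + 9s + 20 = (s + 4)(s + 5).
Hence p(s) = (s + 1) (s + 4) (s + 5), with roots -5, -4, -1.
The eigenvalues -5, -4, -1 are distinct and real, so A is diagonalisable and x(t) = e^{At} x(0) = V diag(e^{λ_i t}) V^{-1} x(0), where the columns of V are the eigenvectors.
λ = -5: A - (-5)I = [[1, 8, 2], [0, 4, 0], [0, -4, 0]]. v must be orthogonal to every row; (row 1) × (row 2) = [-8, 0, 4], so take v_1 = [-2, 0, 1]^T.
λ = -4: A - (-4)I = [[0, 8, 2], [0, 3, 0], [0, -4, -1]]. v must be orthogonal to every row; (row 1) × (row 2) = [-6, 0, 0], so take v_2 = [1, 0, 0]^T.
λ = -1: A - (-1)I = [[-3, 8, 2], [0, 0, 0], [0, -4, -4]]. v must be orthogonal to every row; (row 1) × (row 3) = [-24, -12, 12], so take v_3 = [-2, -1, 1]^T.
V = [v_1 v_2 v_3] = [[-2, 1, -2], [0, 0, -1], [1, 0, 1]] has det V = -1, so V^{-1} = adj(V)/det V = [[0, 1, 1], [1, 0, 2], [0, -1, 0]].
Modal coordinates z(0) = V^{-1} x(0): 0·2 + 1·(-1) + 1·0 = -1; 1·2 + 0·(-1) + 2·0 = 2; 0·2 + (-1)·(-1) + 0·0 = 1; so z(0) = [-1, 2, 1]^T.
x_2(t) = Σ_i (v_i)_2 · z_i(0) · e^{λ_i t} (row 2 of V times the modal terms).
x_2(0.5) = 0·(-1)·e^{-5·0.5} + 0·2·e^{-4·0.5} + (-1)·1·e^{-1·0.5} = 0·0.082085 + 0·0.135335 + (-1)·0.606531 = -0.6065.

-0.6065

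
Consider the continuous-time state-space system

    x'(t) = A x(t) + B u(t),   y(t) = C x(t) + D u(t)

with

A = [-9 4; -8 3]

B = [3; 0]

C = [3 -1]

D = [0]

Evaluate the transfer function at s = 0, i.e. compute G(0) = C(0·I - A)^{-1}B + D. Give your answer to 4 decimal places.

G(0) = C(-A)^{-1}B + D = -C A^{-1} B + D.
det A = 5, so A^{-1} = (1/5)·adj(A) = [[3/5, -4/5], [8/5, -9/5]]
A^{-1} B = [9/5, 24/5]^T
C A^{-1} B = 3/5
G(0) = D - C A^{-1} B = 0 - (3/5) = -3/5 ≈ -0.6000

-0.6000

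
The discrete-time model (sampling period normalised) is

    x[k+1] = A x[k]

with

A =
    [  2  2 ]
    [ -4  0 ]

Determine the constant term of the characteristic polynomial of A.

8

For a 2×2 matrix, det(zI - A) = z^2 - (tr A)z + det A.
tr A = 2, det A = 8.
So p(z) = z^2 - 2z + 8.
The constant term is 8.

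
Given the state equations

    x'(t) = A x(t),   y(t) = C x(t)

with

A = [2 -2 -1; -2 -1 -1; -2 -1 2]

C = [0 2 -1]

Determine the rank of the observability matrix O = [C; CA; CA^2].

3

CA = [[-2, -1, -4]]
CA^2 = [[6, 9, -5]]
Observability matrix O = [C; CA; CA^2] = [[0, 2, -1], [-2, -1, -4], [6, 9, -5]]
det(O) = 0·((-1)·(-5) - (-4)·9) - 2·((-2)·(-5) - (-4)·6) + (-1)·((-2)·9 - (-1)·6) = 0·41 - 2·34 + (-1)·(-12) = -56 ≠ 0, so rank(O) = 3.
rank(O) = 3 = n, so the pair (A, C) is completely observable.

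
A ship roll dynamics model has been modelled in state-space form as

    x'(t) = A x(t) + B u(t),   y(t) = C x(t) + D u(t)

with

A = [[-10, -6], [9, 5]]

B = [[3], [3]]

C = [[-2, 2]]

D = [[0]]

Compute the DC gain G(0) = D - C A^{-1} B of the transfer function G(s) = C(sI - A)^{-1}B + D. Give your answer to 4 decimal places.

G(0) = C(-A)^{-1}B + D = -C A^{-1} B + D.
det A = 4, so A^{-1} = (1/4)·adj(A) = [[5/4, 3/2], [-9/4, -5/2]]
A^{-1} B = [33/4, -57/4]^T
C A^{-1} B = -45
G(0) = D - C A^{-1} B = 0 - (-45) = 45

45.0000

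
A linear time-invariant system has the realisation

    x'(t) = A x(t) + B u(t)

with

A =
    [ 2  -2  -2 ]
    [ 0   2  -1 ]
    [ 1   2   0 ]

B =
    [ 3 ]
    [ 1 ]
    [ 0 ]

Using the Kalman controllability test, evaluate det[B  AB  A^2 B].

1

AB = [[4], [2], [5]]
A^2B = [[-6], [-1], [8]]
Controllability matrix C = [B  AB  A^2B] = [[3, 4, -6], [1, 2, -1], [0, 5, 8]]
Expanding along the first row, det(C) = 3·(2·8 - (-1)·5) - 4·(1·8 - (-1)·0) + (-6)·(1·5 - 2·0) = 3·21 - 4·8 + (-6)·5 = 1
Since det(C) ≠ 0, rank(C) = 3 and the system is completely controllable.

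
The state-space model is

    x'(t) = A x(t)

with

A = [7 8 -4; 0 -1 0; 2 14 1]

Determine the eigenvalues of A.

det(sI - A) = s^3 - (tr A)s^2 + (M11 + M22 + M33)s - det A, where Mii is the 2×2 principal minor of A obtained by deleting row i and column i.
tr A = 7 + (-1) + 1 = 7; M11 = (-1)·1 - 0·14 = -1 - 0 = -1; M22 = 7·1 - (-4)·2 = 7 - (-8) = 15; M33 = 7·(-1) - 8·0 = -7 - 0 = -7; sum of minors = 7.
det A = 7·((-1)·1 - 0·14) - 8·(0·1 - 0·2) + (-4)·(0·14 - (-1)·2) = 7·(-1) - 8·0 + (-4)·2 = -15.
So p(s) = det(sI - A) = s^3 - 7s^2 + 7s + 15.
Rational-root test: any integer root divides 15. Testing small divisors, s = -1 works: p(-1) = -1 + (-7) + (-7) + 15 = 0, so (s + 1) is a factor.
Dividing, p(s) = (s + 1)(s^2 - 8s + 15).
Factor s^2 - 8s + 15: two numbers with sum 8 and product 15 are 5 and 3, so s^2 - 8s + 15 = (s - 5)(s - 3).
Hence p(s) = (s - 5) (s - 3) (s + 1), with roots -1, 3, 5.
At least one eigenvalue has non-negative real part, so the system is not asymptotically stable.

-1, 3, 5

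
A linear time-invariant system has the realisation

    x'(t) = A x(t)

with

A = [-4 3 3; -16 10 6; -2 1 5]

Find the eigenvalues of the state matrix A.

det(sI - A) = s^3 - (tr A)s^2 + (M11 + M22 + M33)s - det A, where Mii is the 2×2 principal minor of A obtained by deleting row i and column i.
tr A = (-4) + 10 + 5 = 11; M11 = 10·5 - 6·1 = 50 - 6 = 44; M22 = (-4)·5 - 3·(-2) = -20 - (-6) = -14; M33 = (-4)·10 - 3·(-16) = -40 - (-48) = 8; sum of minors = 38.
det A = (-4)·(10·5 - 6·1) - 3·((-16)·5 - 6·(-2)) + 3·((-16)·1 - 10·(-2)) = (-4)·44 - 3·(-68) + 3·4 = 40.
So p(s) = det(sI - A) = s^3 - 11s^2 + 38s - 40.
Rational-root test: any integer root divides -40. Testing small divisors, s = 2 works: p(2) = 8 + (-44) + 76 + (-40) = 0, so (s - 2) is a factor.
Dividing, p(s) = (s - 2)(s^2 - 9s + 20).
Factor s^2 - 9s + 20: two numbers with sum 9 and product 20 are 5 and 4, so s^2 - 9s + 20 = (s - 5)(s - 4).
Hence p(s) = (s - 5) (s - 4) (s - 2), with roots 2, 4, 5.
At least one eigenvalue has non-negative real part, so the system is not asymptotically stable.

2, 4, 5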